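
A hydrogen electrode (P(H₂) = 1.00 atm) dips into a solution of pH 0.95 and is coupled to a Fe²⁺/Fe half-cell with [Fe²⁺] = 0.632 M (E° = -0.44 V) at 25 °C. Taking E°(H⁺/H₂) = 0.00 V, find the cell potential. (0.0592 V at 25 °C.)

The hydrogen couple is the cathode, so E°_cell = 0.44 V; n = 2.
[H⁺] = 10^(−0.95) = 0.11 M, and Q = [Fe²⁺]·P(H₂) / [H⁺]^2 = 50.2.
E = E° − (0.0592/2) log Q = 0.44 − (0.0592/2)(1.701) = 0.390 V.

0.39 V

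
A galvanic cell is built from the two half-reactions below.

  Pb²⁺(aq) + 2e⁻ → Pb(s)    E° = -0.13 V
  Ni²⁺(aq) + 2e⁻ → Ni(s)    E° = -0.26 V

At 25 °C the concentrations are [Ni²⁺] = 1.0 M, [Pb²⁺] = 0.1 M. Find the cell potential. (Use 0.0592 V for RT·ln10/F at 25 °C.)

The Pb²⁺/Pb couple has the higher reduction potential and acts as the cathode, so E°_cell = -0.13 − (-0.26) = 0.13 V.
Balancing electrons gives n = 2; the reaction quotient is Q = [Ni²⁺]/[Pb²⁺] = 10.0.
At 25 °C, E = E° − (0.0592/n) log Q = 0.13 − (0.0592/2)(1.000) = 0.130 − 0.030 = 0.100 V.

0.100 V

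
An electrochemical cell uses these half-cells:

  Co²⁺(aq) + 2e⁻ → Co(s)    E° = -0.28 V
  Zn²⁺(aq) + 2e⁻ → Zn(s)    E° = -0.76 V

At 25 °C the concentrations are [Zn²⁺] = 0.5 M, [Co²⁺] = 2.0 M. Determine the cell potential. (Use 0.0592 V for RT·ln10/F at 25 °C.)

0.498 V

The Co²⁺/Co couple has the higher reduction potential and acts as the cathode, so E°_cell = -0.28 − (-0.76) = 0.48 V.
Balancing electrons gives n = 2; the reaction quotient is Q = [Zn²⁺]/[Co²⁺] = 0.250.
At 25 °C, E = E° − (0.0592/n) log Q = 0.48 − (0.0592/2)(-0.602) = 0.480 + 0.018 = 0.498 V.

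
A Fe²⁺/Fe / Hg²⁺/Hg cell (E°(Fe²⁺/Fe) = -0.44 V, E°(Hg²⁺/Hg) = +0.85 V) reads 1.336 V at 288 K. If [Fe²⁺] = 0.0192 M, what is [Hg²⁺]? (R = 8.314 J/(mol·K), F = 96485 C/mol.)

From the Nernst equation, ln Q = nF(E° − E)/RT = 2×96485×(1.29 − 1.336)/(8.314×288) = -3.707, so Q = 0.0245.
With Q = [Fe²⁺]/[Hg²⁺] and the known concentrations, [Hg²⁺] in the denominator gives [Hg²⁺] = 0.78 M.

0.78 M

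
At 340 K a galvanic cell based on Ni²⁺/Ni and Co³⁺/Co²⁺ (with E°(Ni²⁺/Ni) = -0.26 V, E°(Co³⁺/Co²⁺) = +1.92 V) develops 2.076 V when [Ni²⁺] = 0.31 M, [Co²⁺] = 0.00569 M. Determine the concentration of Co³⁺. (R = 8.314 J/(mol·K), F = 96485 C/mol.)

From the Nernst equation, ln Q = nF(E° − E)/RT = 2×96485×(2.18 − 2.076)/(8.314×340) = 7.100, so Q = 1210.
With Q = [Ni²⁺]·[Co²⁺]^2/[Co³⁺]^2 and the known concentrations, [Co³⁺]^2 in the denominator gives [Co³⁺] = 9.1 × 10^-5 M.

9.1 × 10^-5 M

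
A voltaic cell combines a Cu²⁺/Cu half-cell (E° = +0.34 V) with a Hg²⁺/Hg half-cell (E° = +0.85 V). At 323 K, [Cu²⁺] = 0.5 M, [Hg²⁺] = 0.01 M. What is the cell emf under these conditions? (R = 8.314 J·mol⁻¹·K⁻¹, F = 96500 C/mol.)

The Hg²⁺/Hg couple has the higher reduction potential and acts as the cathode, so E°_cell = +0.85 − (+0.34) = 0.51 V.
Balancing electrons gives n = 2; the reaction quotient is Q = [Cu²⁺]/[Hg²⁺] = 50.0.
E = E° − (RT/nF) ln Q = 0.51 − (8.314×323)/(2×96500) × (3.912) = 0.510 − 0.054 = 0.456 V.

0.456 V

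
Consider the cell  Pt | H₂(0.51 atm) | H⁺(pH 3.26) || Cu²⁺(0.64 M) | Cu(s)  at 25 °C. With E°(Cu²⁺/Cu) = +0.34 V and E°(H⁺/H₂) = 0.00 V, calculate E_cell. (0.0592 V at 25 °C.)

0.52 V

The Cu²⁺/Cu couple is the cathode, so E°_cell = 0.34 V; n = 2.
[H⁺] = 10^(−3.26) = 5.5 × 10^-4 M, and Q = [H⁺]^2 / ([Cu²⁺]·P(H₂)) = 9.25 × 10^-7.
E = E° − (0.0592/2) log Q = 0.34 − (0.0592/2)(-6.034) = 0.519 V.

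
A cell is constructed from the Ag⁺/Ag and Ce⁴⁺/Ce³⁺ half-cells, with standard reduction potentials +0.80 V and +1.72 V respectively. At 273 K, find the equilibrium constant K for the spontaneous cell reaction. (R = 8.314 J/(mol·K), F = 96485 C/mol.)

E°_cell = +1.72 − (+0.80) = 0.92 V, with n = 1 electron transferred.
At equilibrium E = 0, so the Nernst equation gives ln K = nFE°/RT = (1)(96485)(0.92)/((8.314)(273)) = 39.11.
K = e^39.11 = 9.7 × 10^16.

9.7 × 10^16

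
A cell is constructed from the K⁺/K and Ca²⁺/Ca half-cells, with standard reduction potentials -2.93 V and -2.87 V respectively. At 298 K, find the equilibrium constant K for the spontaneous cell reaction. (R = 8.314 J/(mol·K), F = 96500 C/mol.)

110

E°_cell = -2.87 − (-2.93) = 0.06 V, with n = 2 electrons transferred.
At equilibrium E = 0, so the Nernst equation gives ln K = nFE°/RT = (2)(96500)(0.06)/((8.314)(298)) = 4.67.
K = e^4.67 = 110.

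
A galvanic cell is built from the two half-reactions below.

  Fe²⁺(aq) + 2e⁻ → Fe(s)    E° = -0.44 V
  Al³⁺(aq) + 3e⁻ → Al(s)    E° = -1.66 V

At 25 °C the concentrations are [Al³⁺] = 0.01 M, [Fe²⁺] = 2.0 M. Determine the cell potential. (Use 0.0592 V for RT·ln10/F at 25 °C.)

The Fe²⁺/Fe couple has the higher reduction potential and acts as the cathode, so E°_cell = -0.44 − (-1.66) = 1.22 V.
Balancing electrons gives n = 6; the reaction quotient is Q = [Al³⁺]^2/[Fe²⁺]^3 = 1.25 × 10^-5.
At 25 °C, E = E° − (0.0592/n) log Q = 1.22 − (0.0592/6)(-4.903) = 1.220 + 0.048 = 1.268 V.

1.27 V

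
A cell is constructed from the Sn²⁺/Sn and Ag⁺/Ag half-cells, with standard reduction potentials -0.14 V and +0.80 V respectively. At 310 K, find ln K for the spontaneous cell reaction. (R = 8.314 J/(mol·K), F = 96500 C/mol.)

E°_cell = +0.80 − (-0.14) = 0.94 V, with n = 2 electrons transferred.
At equilibrium E = 0, so the Nernst equation gives ln K = nFE°/RT = (2)(96500)(0.94)/((8.314)(310)) = 70.39.

ln K = 70.4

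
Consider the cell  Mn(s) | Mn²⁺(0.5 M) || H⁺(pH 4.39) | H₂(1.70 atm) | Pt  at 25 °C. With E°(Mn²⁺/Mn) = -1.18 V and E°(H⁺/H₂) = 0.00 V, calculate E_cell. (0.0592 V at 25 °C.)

0.92 V

The hydrogen couple is the cathode, so E°_cell = 1.18 V; n = 2.
[H⁺] = 10^(−4.39) = 4.1 × 10^-5 M, and Q = [Mn²⁺]·P(H₂) / [H⁺]^2 = 5.12 × 10^8.
E = E° − (0.0592/2) log Q = 1.18 − (0.0592/2)(8.709) = 0.922 V.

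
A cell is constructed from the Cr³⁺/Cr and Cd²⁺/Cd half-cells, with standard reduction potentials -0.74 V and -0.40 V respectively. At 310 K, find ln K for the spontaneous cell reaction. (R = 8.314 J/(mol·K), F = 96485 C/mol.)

E°_cell = -0.40 − (-0.74) = 0.34 V, with n = 6 electrons transferred.
At equilibrium E = 0, so the Nernst equation gives ln K = nFE°/RT = (6)(96485)(0.34)/((8.314)(310)) = 76.37.

ln K = 76.4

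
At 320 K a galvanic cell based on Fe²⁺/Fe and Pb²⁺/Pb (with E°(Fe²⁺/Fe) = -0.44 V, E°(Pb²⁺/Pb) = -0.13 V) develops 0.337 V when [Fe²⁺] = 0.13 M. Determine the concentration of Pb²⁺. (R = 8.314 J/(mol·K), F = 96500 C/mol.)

From the Nernst equation, ln Q = nF(E° − E)/RT = 2×96500×(0.31 − 0.337)/(8.314×320) = -1.959, so Q = 0.141.
With Q = [Fe²⁺]/[Pb²⁺] and the known concentrations, [Pb²⁺] in the denominator gives [Pb²⁺] = 0.92 M.

0.92 M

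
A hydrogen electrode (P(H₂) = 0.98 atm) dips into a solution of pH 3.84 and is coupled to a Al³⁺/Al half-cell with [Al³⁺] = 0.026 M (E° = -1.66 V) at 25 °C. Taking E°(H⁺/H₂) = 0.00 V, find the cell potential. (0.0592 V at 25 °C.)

The hydrogen couple is the cathode, so E°_cell = 1.66 V; n = 6.
[H⁺] = 10^(−3.84) = 1.4 × 10^-4 M, and Q = [Al³⁺]^2·P(H₂)^3 / [H⁺]^6 = 6.98 × 10^19.
E = E° − (0.0592/6) log Q = 1.66 − (0.0592/6)(19.844) = 1.464 V.

1.46 V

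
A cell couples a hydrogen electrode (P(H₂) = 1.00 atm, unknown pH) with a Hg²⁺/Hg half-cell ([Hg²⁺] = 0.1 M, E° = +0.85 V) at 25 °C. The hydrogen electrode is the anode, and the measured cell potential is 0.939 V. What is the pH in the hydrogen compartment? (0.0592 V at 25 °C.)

E°_cell = 0.85 V and n = 2.
log Q = n(E° − E)/0.0592 = 2×(0.85 − 0.939)/0.0592 = -3.007.
With Q = [H⁺]^2 / ([Hg²⁺]·P(H₂)), solving for [H⁺] gives log[H⁺] = -2.003, so pH = 2.00.

pH = 2.00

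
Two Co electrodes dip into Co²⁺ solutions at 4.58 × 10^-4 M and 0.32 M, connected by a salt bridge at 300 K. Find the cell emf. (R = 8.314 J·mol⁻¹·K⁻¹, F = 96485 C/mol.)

0.085 V

Both half-cells are Co²⁺/Co, so E°_cell = 0. The concentrated side is the cathode; the cell reaction moves Co²⁺ from high to low concentration with n = 2.
Q = [Co²⁺]_dilute/[Co²⁺]_conc = 4.58 × 10^-4/0.32 = 0.00143.
E = 0 − (RT/nF) ln Q = −((8.314×300)/(2×96485))(-6.549) = 0.0846 V.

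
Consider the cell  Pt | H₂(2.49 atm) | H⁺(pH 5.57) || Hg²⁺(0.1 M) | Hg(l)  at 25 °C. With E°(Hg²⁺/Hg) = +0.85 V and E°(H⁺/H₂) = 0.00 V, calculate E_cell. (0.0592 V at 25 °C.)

The Hg²⁺/Hg couple is the cathode, so E°_cell = 0.85 V; n = 2.
[H⁺] = 10^(−5.57) = 2.7 × 10^-6 M, and Q = [H⁺]^2 / ([Hg²⁺]·P(H₂)) = 2.91 × 10^-11.
E = E° − (0.0592/2) log Q = 0.85 − (0.0592/2)(-10.536) = 1.162 V.

1.16 V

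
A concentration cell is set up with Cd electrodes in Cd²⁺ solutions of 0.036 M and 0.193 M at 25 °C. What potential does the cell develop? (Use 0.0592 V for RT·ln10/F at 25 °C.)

Both half-cells are Cd²⁺/Cd, so E°_cell = 0. The concentrated side is the cathode; the cell reaction moves Cd²⁺ from high to low concentration with n = 2.
Q = [Cd²⁺]_dilute/[Cd²⁺]_conc = 0.036/0.193 = 0.187.
E = 0 − (0.0592/2) log Q = −(0.0592/2)(-0.729) = 0.0216 V.

0.022 V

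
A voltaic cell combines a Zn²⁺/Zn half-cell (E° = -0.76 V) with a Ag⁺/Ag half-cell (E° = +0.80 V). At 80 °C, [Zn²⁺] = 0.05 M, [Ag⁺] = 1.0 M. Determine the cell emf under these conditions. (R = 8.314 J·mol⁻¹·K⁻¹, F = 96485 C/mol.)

The Ag⁺/Ag couple has the higher reduction potential and acts as the cathode, so E°_cell = +0.80 − (-0.76) = 1.56 V.
Balancing electrons gives n = 2; the reaction quotient is Q = [Zn²⁺]/[Ag⁺]^2 = 0.0500.
E = E° − (RT/nF) ln Q = 1.56 − (8.314×353)/(2×96485) × (-2.996) = 1.560 + 0.046 = 1.606 V.

1.61 V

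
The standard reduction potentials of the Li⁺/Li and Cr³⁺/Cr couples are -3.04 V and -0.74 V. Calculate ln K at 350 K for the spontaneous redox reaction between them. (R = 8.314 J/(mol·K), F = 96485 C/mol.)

E°_cell = -0.74 − (-3.04) = 2.30 V, with n = 3 electrons transferred.
At equilibrium E = 0, so the Nernst equation gives ln K = nFE°/RT = (3)(96485)(2.30)/((8.314)(350)) = 228.79.

ln K = 228.8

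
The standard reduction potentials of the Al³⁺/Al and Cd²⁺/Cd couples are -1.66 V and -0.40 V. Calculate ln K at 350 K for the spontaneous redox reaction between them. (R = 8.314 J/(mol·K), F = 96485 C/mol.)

ln K = 250.7

E°_cell = -0.40 − (-1.66) = 1.26 V, with n = 6 electrons transferred.
At equilibrium E = 0, so the Nernst equation gives ln K = nFE°/RT = (6)(96485)(1.26)/((8.314)(350)) = 250.67.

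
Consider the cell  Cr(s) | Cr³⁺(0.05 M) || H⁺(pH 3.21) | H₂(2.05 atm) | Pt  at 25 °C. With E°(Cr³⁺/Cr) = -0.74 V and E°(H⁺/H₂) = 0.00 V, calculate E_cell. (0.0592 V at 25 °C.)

0.57 V

The hydrogen couple is the cathode, so E°_cell = 0.74 V; n = 6.
[H⁺] = 10^(−3.21) = 6.2 × 10^-4 M, and Q = [Cr³⁺]^2·P(H₂)^3 / [H⁺]^6 = 3.92 × 10^17.
E = E° − (0.0592/6) log Q = 0.74 − (0.0592/6)(17.593) = 0.566 V.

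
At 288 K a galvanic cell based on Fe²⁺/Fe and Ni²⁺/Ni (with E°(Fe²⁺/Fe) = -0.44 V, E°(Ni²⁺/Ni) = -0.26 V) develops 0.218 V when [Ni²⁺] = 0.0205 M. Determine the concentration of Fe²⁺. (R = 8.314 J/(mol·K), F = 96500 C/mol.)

9.6 × 10^-4 M

From the Nernst equation, ln Q = nF(E° − E)/RT = 2×96500×(0.18 − 0.218)/(8.314×288) = -3.063, so Q = 0.0468.
With Q = [Fe²⁺]/[Ni²⁺] and the known concentrations, [Fe²⁺] in the numerator gives [Fe²⁺] = 9.6 × 10^-4 M.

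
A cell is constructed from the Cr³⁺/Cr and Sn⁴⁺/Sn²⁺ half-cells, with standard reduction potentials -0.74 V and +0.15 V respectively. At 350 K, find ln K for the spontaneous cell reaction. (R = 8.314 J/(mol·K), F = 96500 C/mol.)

E°_cell = +0.15 − (-0.74) = 0.89 V, with n = 6 electrons transferred.
At equilibrium E = 0, so the Nernst equation gives ln K = nFE°/RT = (6)(96500)(0.89)/((8.314)(350)) = 177.09.

ln K = 177.1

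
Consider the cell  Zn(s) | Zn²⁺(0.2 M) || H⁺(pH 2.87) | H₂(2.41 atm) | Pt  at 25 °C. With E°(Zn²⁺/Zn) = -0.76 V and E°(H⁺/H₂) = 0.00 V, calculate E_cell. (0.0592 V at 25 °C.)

The hydrogen couple is the cathode, so E°_cell = 0.76 V; n = 2.
[H⁺] = 10^(−2.87) = 0.0013 M, and Q = [Zn²⁺]·P(H₂) / [H⁺]^2 = 2.65 × 10^5.
E = E° − (0.0592/2) log Q = 0.76 − (0.0592/2)(5.423) = 0.599 V.

0.60 V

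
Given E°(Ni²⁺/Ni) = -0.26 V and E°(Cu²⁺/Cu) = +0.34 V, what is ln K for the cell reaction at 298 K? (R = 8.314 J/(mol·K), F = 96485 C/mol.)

E°_cell = +0.34 − (-0.26) = 0.60 V, with n = 2 electrons transferred.
At equilibrium E = 0, so the Nernst equation gives ln K = nFE°/RT = (2)(96485)(0.60)/((8.314)(298)) = 46.73.

ln K = 46.7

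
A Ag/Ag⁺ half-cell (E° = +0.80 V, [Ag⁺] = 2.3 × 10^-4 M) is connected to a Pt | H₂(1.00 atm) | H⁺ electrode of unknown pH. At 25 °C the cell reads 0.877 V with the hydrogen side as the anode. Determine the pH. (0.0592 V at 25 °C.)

pH = 4.94

E°_cell = 0.80 V and n = 2.
log Q = n(E° − E)/0.0592 = 2×(0.80 − 0.877)/0.0592 = -2.601.
With Q = [H⁺]^2 / ([Ag⁺]^2·P(H₂)), solving for [H⁺] gives log[H⁺] = -4.939, so pH = 4.94.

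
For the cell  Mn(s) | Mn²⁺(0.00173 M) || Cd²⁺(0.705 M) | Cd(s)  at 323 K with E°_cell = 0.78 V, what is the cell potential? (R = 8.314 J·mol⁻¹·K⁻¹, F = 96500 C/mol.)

Balancing electrons gives n = 2; the reaction quotient is Q = [Mn²⁺]/[Cd²⁺] = 0.00245.
E = E° − (RT/nF) ln Q = 0.78 − (8.314×323)/(2×96500) × (-6.010) = 0.780 + 0.084 = 0.864 V.

0.864 V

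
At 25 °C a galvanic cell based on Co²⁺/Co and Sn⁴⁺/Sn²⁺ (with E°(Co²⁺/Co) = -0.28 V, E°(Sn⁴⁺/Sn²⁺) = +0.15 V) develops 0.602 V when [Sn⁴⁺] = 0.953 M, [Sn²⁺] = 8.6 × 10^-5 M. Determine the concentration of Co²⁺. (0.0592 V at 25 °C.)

From the Nernst equation, log Q = n(E° − E)/0.0592 = 2(0.43 − 0.602)/0.0592 = -5.811, so Q = 1.55 × 10^-6.
With Q = [Co²⁺]·[Sn²⁺]/[Sn⁴⁺] and the known concentrations, [Co²⁺] in the numerator gives [Co²⁺] = 0.017 M.

0.017 M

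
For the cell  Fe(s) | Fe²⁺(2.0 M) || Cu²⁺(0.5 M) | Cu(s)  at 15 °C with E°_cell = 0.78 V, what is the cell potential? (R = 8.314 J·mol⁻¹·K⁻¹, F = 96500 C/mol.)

0.763 V

Balancing electrons gives n = 2; the reaction quotient is Q = [Fe²⁺]/[Cu²⁺] = 4.00.
E = E° − (RT/nF) ln Q = 0.78 − (8.314×288)/(2×96500) × (1.386) = 0.780 − 0.017 = 0.763 V.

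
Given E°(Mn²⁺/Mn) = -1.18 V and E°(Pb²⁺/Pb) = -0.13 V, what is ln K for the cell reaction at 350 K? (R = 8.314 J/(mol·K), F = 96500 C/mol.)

E°_cell = -0.13 − (-1.18) = 1.05 V, with n = 2 electrons transferred.
At equilibrium E = 0, so the Nernst equation gives ln K = nFE°/RT = (2)(96500)(1.05)/((8.314)(350)) = 69.64.

ln K = 69.6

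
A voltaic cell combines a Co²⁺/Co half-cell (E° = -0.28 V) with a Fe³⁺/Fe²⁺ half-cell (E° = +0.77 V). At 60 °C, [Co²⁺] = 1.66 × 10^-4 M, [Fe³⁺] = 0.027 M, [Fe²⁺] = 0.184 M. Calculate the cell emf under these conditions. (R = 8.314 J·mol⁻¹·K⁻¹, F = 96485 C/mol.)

The Fe³⁺/Fe²⁺ couple has the higher reduction potential and acts as the cathode, so E°_cell = +0.77 − (-0.28) = 1.05 V.
Balancing electrons gives n = 2; the reaction quotient is Q = [Co²⁺]·[Fe²⁺]^2/[Fe³⁺]^2 = 0.00771.
E = E° − (RT/nF) ln Q = 1.05 − (8.314×333)/(2×96485) × (-4.865) = 1.050 + 0.070 = 1.120 V.

1.12 V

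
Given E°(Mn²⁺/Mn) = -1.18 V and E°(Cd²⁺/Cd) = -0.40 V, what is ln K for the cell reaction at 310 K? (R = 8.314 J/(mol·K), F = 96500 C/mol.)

E°_cell = -0.40 − (-1.18) = 0.78 V, with n = 2 electrons transferred.
At equilibrium E = 0, so the Nernst equation gives ln K = nFE°/RT = (2)(96500)(0.78)/((8.314)(310)) = 58.41.

ln K = 58.4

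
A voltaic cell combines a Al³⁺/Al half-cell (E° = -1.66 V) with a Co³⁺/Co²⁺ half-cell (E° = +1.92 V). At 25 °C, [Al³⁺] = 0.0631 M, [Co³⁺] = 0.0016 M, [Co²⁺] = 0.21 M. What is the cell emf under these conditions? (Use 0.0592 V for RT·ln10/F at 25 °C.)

The Co³⁺/Co²⁺ couple has the higher reduction potential and acts as the cathode, so E°_cell = +1.92 − (-1.66) = 3.58 V.
Balancing electrons gives n = 3; the reaction quotient is Q = [Al³⁺]·[Co²⁺]^3/[Co³⁺]^3 = 1.43 × 10^5.
At 25 °C, E = E° − (0.0592/n) log Q = 3.58 − (0.0592/3)(5.154) = 3.580 − 0.102 = 3.478 V.

3.48 V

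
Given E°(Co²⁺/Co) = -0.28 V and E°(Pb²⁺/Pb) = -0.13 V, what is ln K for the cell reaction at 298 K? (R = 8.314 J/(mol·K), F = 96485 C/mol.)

ln K = 11.7

E°_cell = -0.13 − (-0.28) = 0.15 V, with n = 2 electrons transferred.
At equilibrium E = 0, so the Nernst equation gives ln K = nFE°/RT = (2)(96485)(0.15)/((8.314)(298)) = 11.68.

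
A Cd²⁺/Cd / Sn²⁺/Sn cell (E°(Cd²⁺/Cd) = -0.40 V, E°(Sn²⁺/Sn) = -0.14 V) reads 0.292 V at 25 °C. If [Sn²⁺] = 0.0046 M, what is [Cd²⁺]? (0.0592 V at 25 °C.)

3.8 × 10^-4 M

From the Nernst equation, log Q = n(E° − E)/0.0592 = 2(0.26 − 0.292)/0.0592 = -1.081, so Q = 0.0830.
With Q = [Cd²⁺]/[Sn²⁺] and the known concentrations, [Cd²⁺] in the numerator gives [Cd²⁺] = 3.8 × 10^-4 M.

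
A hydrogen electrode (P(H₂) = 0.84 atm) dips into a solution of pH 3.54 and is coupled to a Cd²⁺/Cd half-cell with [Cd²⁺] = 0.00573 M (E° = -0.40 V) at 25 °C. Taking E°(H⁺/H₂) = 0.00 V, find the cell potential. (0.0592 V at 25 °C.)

0.26 V

The hydrogen couple is the cathode, so E°_cell = 0.40 V; n = 2.
[H⁺] = 10^(−3.54) = 2.9 × 10^-4 M, and Q = [Cd²⁺]·P(H₂) / [H⁺]^2 = 5.79 × 10^4.
E = E° − (0.0592/2) log Q = 0.40 − (0.0592/2)(4.762) = 0.259 V.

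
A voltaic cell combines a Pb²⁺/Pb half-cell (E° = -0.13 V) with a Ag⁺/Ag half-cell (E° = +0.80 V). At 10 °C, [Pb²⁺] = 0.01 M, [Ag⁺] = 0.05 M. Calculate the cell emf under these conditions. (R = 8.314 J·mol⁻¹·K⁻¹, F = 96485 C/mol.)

0.913 V

The Ag⁺/Ag couple has the higher reduction potential and acts as the cathode, so E°_cell = +0.80 − (-0.13) = 0.93 V.
Balancing electrons gives n = 2; the reaction quotient is Q = [Pb²⁺]/[Ag⁺]^2 = 4.00.
E = E° − (RT/nF) ln Q = 0.93 − (8.314×283)/(2×96485) × (1.386) = 0.930 − 0.017 = 0.913 V.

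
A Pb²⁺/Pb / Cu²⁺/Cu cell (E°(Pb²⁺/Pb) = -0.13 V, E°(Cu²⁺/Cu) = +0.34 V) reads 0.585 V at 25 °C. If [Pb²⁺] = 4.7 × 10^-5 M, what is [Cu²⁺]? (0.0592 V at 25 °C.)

From the Nernst equation, log Q = n(E° − E)/0.0592 = 2(0.47 − 0.585)/0.0592 = -3.885, so Q = 1.3 × 10^-4.
With Q = [Pb²⁺]/[Cu²⁺] and the known concentrations, [Cu²⁺] in the denominator gives [Cu²⁺] = 0.36 M.

0.36 M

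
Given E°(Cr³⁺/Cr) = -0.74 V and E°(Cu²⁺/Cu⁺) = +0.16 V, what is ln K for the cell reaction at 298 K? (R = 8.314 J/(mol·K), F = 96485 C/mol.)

E°_cell = +0.16 − (-0.74) = 0.90 V, with n = 3 electrons transferred.
At equilibrium E = 0, so the Nernst equation gives ln K = nFE°/RT = (3)(96485)(0.90)/((8.314)(298)) = 105.15.

ln K = 105.1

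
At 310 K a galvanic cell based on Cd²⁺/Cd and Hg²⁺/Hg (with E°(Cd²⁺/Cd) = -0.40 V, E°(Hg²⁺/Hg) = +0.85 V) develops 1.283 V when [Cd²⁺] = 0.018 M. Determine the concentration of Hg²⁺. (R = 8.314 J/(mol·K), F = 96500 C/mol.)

0.21 M

From the Nernst equation, ln Q = nF(E° − E)/RT = 2×96500×(1.25 − 1.283)/(8.314×310) = -2.471, so Q = 0.0845.
With Q = [Cd²⁺]/[Hg²⁺] and the known concentrations, [Hg²⁺] in the denominator gives [Hg²⁺] = 0.21 M.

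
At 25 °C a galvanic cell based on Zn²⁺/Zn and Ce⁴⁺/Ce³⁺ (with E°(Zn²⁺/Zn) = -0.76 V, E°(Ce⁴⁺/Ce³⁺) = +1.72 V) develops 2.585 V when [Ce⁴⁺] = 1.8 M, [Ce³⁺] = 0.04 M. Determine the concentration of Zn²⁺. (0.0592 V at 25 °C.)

From the Nernst equation, log Q = n(E° − E)/0.0592 = 2(2.48 − 2.585)/0.0592 = -3.547, so Q = 2.84 × 10^-4.
With Q = [Zn²⁺]·[Ce³⁺]^2/[Ce⁴⁺]^2 and the known concentrations, [Zn²⁺] in the numerator gives [Zn²⁺] = 0.57 M.

0.57 M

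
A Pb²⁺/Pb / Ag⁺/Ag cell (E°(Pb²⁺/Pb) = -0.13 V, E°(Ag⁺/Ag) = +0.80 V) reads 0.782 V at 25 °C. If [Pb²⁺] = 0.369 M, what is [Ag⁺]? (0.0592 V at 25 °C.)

From the Nernst equation, log Q = n(E° − E)/0.0592 = 2(0.93 − 0.782)/0.0592 = 5.000, so Q = 1 × 10^5.
With Q = [Pb²⁺]/[Ag⁺]^2 and the known concentrations, [Ag⁺]^2 in the denominator gives [Ag⁺] = 0.0019 M.

0.0019 M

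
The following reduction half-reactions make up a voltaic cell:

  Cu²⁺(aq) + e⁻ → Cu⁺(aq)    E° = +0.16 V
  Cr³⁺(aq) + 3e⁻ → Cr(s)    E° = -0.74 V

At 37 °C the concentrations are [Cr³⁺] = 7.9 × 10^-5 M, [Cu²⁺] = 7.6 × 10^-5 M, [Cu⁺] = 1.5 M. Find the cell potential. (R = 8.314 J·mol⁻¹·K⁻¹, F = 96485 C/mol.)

The Cu²⁺/Cu⁺ couple has the higher reduction potential and acts as the cathode, so E°_cell = +0.16 − (-0.74) = 0.90 V.
Balancing electrons gives n = 3; the reaction quotient is Q = [Cr³⁺]·[Cu⁺]^3/[Cu²⁺]^3 = 6.07 × 10^8.
E = E° − (RT/nF) ln Q = 0.90 − (8.314×310)/(3×96485) × (20.225) = 0.900 − 0.180 = 0.720 V.

0.720 V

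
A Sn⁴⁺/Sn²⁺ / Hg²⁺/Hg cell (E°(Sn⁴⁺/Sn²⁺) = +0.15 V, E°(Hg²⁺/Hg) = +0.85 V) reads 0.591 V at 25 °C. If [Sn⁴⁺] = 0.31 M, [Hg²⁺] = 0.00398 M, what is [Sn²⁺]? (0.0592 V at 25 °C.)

From the Nernst equation, log Q = n(E° − E)/0.0592 = 2(0.70 − 0.591)/0.0592 = 3.682, so Q = 4810.
With Q = [Sn⁴⁺]/([Sn²⁺]·[Hg²⁺]) and the known concentrations, [Sn²⁺] in the denominator gives [Sn²⁺] = 0.016 M.

0.016 M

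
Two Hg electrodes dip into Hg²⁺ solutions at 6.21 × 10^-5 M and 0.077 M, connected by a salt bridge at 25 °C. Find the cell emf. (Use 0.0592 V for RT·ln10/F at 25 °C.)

Both half-cells are Hg²⁺/Hg, so E°_cell = 0. The concentrated side is the cathode; the cell reaction moves Hg²⁺ from high to low concentration with n = 2.
Q = [Hg²⁺]_dilute/[Hg²⁺]_conc = 6.21 × 10^-5/0.077 = 8.06 × 10^-4.
E = 0 − (0.0592/2) log Q = −(0.0592/2)(-3.093) = 0.0916 V.

0.092 V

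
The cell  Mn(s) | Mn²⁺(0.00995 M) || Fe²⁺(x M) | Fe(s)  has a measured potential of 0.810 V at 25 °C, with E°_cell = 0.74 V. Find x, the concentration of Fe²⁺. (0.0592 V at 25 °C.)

From the Nernst equation, log Q = n(E° − E)/0.0592 = 2(0.74 − 0.810)/0.0592 = -2.365, so Q = 0.00432.
With Q = [Mn²⁺]/[Fe²⁺] and the known concentrations, [Fe²⁺] in the denominator gives [Fe²⁺] = 2.3 M.

2.3 M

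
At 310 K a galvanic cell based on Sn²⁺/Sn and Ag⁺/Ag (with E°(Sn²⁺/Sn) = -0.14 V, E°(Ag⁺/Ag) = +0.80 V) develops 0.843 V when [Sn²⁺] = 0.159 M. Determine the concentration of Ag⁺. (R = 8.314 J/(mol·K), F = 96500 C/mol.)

0.011 M

From the Nernst equation, ln Q = nF(E° − E)/RT = 2×96500×(0.94 − 0.843)/(8.314×310) = 7.264, so Q = 1430.
With Q = [Sn²⁺]/[Ag⁺]^2 and the known concentrations, [Ag⁺]^2 in the denominator gives [Ag⁺] = 0.011 M.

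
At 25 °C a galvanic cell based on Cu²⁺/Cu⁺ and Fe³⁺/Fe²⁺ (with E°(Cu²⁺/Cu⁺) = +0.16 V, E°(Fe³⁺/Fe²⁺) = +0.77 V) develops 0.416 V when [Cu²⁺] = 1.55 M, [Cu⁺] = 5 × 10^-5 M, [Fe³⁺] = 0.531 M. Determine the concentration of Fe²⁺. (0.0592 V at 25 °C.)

0.032 M

From the Nernst equation, log Q = n(E° − E)/0.0592 = 1(0.61 − 0.416)/0.0592 = 3.277, so Q = 1890.
With Q = [Cu²⁺]·[Fe²⁺]/([Cu⁺]·[Fe³⁺]) and the known concentrations, [Fe²⁺] in the numerator gives [Fe²⁺] = 0.032 M.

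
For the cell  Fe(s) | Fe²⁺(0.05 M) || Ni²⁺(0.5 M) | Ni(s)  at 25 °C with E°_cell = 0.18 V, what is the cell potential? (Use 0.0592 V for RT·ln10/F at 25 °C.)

Balancing electrons gives n = 2; the reaction quotient is Q = [Fe²⁺]/[Ni²⁺] = 0.100.
At 25 °C, E = E° − (0.0592/n) log Q = 0.18 − (0.0592/2)(-1.000) = 0.180 + 0.030 = 0.210 V.

0.210 V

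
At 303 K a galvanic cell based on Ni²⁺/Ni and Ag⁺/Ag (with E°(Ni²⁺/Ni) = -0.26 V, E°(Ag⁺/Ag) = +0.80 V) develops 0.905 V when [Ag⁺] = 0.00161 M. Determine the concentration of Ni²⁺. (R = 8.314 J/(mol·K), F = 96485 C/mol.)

From the Nernst equation, ln Q = nF(E° − E)/RT = 2×96485×(1.06 − 0.905)/(8.314×303) = 11.873, so Q = 1.43 × 10^5.
With Q = [Ni²⁺]/[Ag⁺]^2 and the known concentrations, [Ni²⁺] in the numerator gives [Ni²⁺] = 0.37 M.

0.37 M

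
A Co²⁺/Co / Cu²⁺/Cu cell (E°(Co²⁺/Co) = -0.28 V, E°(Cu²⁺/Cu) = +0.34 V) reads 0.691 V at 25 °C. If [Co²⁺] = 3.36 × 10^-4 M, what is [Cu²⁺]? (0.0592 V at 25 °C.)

0.084 M

From the Nernst equation, log Q = n(E° − E)/0.0592 = 2(0.62 − 0.691)/0.0592 = -2.399, so Q = 0.00399.
With Q = [Co²⁺]/[Cu²⁺] and the known concentrations, [Cu²⁺] in the denominator gives [Cu²⁺] = 0.084 M.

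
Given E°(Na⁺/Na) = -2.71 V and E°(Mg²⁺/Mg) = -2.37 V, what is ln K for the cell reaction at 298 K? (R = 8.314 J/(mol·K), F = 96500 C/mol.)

E°_cell = -2.37 − (-2.71) = 0.34 V, with n = 2 electrons transferred.
At equilibrium E = 0, so the Nernst equation gives ln K = nFE°/RT = (2)(96500)(0.34)/((8.314)(298)) = 26.49.

ln K = 26.5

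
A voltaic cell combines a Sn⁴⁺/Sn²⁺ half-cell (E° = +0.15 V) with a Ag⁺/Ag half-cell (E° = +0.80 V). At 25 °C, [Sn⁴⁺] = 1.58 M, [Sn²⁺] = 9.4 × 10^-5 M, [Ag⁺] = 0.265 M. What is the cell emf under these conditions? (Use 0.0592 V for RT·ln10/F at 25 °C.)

0.491 V

The Ag⁺/Ag couple has the higher reduction potential and acts as the cathode, so E°_cell = +0.80 − (+0.15) = 0.65 V.
Balancing electrons gives n = 2; the reaction quotient is Q = [Sn⁴⁺]/([Sn²⁺]·[Ag⁺]^2) = 2.39 × 10^5.
At 25 °C, E = E° − (0.0592/n) log Q = 0.65 − (0.0592/2)(5.379) = 0.650 − 0.159 = 0.491 V.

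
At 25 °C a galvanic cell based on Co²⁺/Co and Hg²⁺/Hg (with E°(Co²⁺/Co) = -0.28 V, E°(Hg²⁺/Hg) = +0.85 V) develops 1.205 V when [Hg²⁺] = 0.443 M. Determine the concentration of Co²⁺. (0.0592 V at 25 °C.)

0.0013 M

From the Nernst equation, log Q = n(E° − E)/0.0592 = 2(1.13 − 1.205)/0.0592 = -2.534, so Q = 0.00293.
With Q = [Co²⁺]/[Hg²⁺] and the known concentrations, [Co²⁺] in the numerator gives [Co²⁺] = 0.0013 M.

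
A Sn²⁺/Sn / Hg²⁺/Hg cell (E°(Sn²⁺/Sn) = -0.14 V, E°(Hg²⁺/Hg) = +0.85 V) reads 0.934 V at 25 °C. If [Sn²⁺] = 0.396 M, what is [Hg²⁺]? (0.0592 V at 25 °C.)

0.0051 M

From the Nernst equation, log Q = n(E° − E)/0.0592 = 2(0.99 − 0.934)/0.0592 = 1.892, so Q = 78.0.
With Q = [Sn²⁺]/[Hg²⁺] and the known concentrations, [Hg²⁺] in the denominator gives [Hg²⁺] = 0.0051 M.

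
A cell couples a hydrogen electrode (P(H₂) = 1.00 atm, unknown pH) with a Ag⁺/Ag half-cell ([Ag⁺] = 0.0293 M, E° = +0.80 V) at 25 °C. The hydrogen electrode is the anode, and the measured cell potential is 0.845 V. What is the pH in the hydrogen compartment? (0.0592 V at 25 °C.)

E°_cell = 0.80 V and n = 2.
log Q = n(E° − E)/0.0592 = 2×(0.80 − 0.845)/0.0592 = -1.520.
With Q = [H⁺]^2 / ([Ag⁺]^2·P(H₂)), solving for [H⁺] gives log[H⁺] = -2.293, so pH = 2.29.

pH = 2.29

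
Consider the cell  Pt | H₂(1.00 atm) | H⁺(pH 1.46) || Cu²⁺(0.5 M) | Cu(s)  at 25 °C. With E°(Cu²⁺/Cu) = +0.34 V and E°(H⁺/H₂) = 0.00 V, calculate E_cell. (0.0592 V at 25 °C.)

The Cu²⁺/Cu couple is the cathode, so E°_cell = 0.34 V; n = 2.
[H⁺] = 10^(−1.46) = 0.035 M, and Q = [H⁺]^2 / ([Cu²⁺]·P(H₂)) = 0.00240.
E = E° − (0.0592/2) log Q = 0.34 − (0.0592/2)(-2.619) = 0.418 V.

0.42 V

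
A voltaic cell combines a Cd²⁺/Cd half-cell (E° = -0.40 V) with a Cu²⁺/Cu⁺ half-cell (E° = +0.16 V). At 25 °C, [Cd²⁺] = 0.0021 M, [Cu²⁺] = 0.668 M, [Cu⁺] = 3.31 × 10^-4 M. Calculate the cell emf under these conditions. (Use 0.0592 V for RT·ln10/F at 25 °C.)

0.835 V

The Cu²⁺/Cu⁺ couple has the higher reduction potential and acts as the cathode, so E°_cell = +0.16 − (-0.40) = 0.56 V.
Balancing electrons gives n = 2; the reaction quotient is Q = [Cd²⁺]·[Cu⁺]^2/[Cu²⁺]^2 = 5.16 × 10^-10.
At 25 °C, E = E° − (0.0592/n) log Q = 0.56 − (0.0592/2)(-9.288) = 0.560 + 0.275 = 0.835 V.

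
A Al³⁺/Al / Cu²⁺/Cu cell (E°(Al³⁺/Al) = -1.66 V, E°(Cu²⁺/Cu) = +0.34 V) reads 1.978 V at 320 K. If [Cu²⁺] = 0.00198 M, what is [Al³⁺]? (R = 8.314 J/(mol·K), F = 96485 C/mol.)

9.6 × 10^-4 M

From the Nernst equation, ln Q = nF(E° − E)/RT = 6×96485×(2.00 − 1.978)/(8.314×320) = 4.787, so Q = 120.
With Q = [Al³⁺]^2/[Cu²⁺]^3 and the known concentrations, [Al³⁺]^2 in the numerator gives [Al³⁺] = 9.6 × 10^-4 M.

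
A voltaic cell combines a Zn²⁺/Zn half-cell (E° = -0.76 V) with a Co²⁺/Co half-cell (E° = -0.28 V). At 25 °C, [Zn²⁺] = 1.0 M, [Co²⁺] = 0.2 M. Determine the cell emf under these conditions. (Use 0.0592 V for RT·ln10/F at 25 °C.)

The Co²⁺/Co couple has the higher reduction potential and acts as the cathode, so E°_cell = -0.28 − (-0.76) = 0.48 V.
Balancing electrons gives n = 2; the reaction quotient is Q = [Zn²⁺]/[Co²⁺] = 5.00.
At 25 °C, E = E° − (0.0592/n) log Q = 0.48 − (0.0592/2)(0.699) = 0.480 − 0.021 = 0.459 V.

0.459 V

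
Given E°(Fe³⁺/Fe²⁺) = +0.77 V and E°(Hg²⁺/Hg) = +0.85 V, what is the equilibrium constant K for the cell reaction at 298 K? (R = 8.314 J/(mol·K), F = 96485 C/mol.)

510

E°_cell = +0.85 − (+0.77) = 0.08 V, with n = 2 electrons transferred.
At equilibrium E = 0, so the Nernst equation gives ln K = nFE°/RT = (2)(96485)(0.08)/((8.314)(298)) = 6.23.
K = e^6.23 = 510.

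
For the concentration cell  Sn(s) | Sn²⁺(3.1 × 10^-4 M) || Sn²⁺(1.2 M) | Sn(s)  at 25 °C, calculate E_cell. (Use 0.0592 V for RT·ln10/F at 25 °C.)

Both half-cells are Sn²⁺/Sn, so E°_cell = 0. The concentrated side is the cathode; the cell reaction moves Sn²⁺ from high to low concentration with n = 2.
Q = [Sn²⁺]_dilute/[Sn²⁺]_conc = 3.1 × 10^-4/1.2 = 2.58 × 10^-4.
E = 0 − (0.0592/2) log Q = −(0.0592/2)(-3.588) = 0.1062 V.

0.11 V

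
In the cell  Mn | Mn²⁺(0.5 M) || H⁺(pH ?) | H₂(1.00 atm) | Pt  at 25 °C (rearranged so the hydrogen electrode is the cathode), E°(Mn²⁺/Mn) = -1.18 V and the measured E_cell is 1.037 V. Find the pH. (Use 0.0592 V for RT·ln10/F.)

E°_cell = 1.18 V and n = 2.
log Q = n(E° − E)/0.0592 = 2×(1.18 − 1.037)/0.0592 = 4.831.
With Q = [Mn²⁺]·P(H₂) / [H⁺]^2, solving for [H⁺] gives log[H⁺] = -2.566, so pH = 2.57.

pH = 2.57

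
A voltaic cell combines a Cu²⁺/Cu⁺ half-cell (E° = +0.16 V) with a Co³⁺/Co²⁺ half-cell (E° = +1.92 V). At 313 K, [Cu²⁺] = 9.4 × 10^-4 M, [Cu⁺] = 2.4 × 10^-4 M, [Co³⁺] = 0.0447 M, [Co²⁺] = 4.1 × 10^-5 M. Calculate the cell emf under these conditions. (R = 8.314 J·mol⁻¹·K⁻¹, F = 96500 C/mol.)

The Co³⁺/Co²⁺ couple has the higher reduction potential and acts as the cathode, so E°_cell = +1.92 − (+0.16) = 1.76 V.
Balancing electrons gives n = 1; the reaction quotient is Q = [Cu²⁺]·[Co²⁺]/([Cu⁺]·[Co³⁺]) = 0.00359.
E = E° − (RT/nF) ln Q = 1.76 − (8.314×313)/(1×96500) × (-5.629) = 1.760 + 0.152 = 1.912 V.

1.91 V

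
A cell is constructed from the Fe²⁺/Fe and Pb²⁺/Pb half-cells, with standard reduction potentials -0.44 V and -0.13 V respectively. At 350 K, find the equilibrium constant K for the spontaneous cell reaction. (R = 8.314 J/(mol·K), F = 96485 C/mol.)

8.5 × 10^8

E°_cell = -0.13 − (-0.44) = 0.31 V, with n = 2 electrons transferred.
At equilibrium E = 0, so the Nernst equation gives ln K = nFE°/RT = (2)(96485)(0.31)/((8.314)(350)) = 20.56.
K = e^20.56 = 8.5 × 10^8.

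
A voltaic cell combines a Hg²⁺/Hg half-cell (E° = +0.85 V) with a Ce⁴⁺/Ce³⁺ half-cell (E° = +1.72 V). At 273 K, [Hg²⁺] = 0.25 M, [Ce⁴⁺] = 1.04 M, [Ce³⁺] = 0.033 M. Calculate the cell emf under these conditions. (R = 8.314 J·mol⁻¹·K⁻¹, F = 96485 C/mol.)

The Ce⁴⁺/Ce³⁺ couple has the higher reduction potential and acts as the cathode, so E°_cell = +1.72 − (+0.85) = 0.87 V.
Balancing electrons gives n = 2; the reaction quotient is Q = [Hg²⁺]·[Ce³⁺]^2/[Ce⁴⁺]^2 = 2.52 × 10^-4.
E = E° − (RT/nF) ln Q = 0.87 − (8.314×273)/(2×96485) × (-8.287) = 0.870 + 0.097 = 0.967 V.

0.967 V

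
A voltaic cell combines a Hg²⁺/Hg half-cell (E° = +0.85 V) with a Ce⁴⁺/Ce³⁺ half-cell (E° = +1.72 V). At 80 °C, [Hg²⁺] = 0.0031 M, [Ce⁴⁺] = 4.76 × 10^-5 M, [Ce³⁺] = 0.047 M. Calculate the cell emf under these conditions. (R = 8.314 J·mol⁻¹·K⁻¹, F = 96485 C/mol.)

0.748 V

The Ce⁴⁺/Ce³⁺ couple has the higher reduction potential and acts as the cathode, so E°_cell = +1.72 − (+0.85) = 0.87 V.
Balancing electrons gives n = 2; the reaction quotient is Q = [Hg²⁺]·[Ce³⁺]^2/[Ce⁴⁺]^2 = 3020.
E = E° − (RT/nF) ln Q = 0.87 − (8.314×353)/(2×96485) × (8.014) = 0.870 − 0.122 = 0.748 V.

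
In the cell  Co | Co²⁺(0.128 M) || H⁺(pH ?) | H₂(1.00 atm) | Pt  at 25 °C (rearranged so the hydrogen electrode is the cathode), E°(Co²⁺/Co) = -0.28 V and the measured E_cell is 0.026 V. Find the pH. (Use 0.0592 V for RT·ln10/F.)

pH = 4.74

E°_cell = 0.28 V and n = 2.
log Q = n(E° − E)/0.0592 = 2×(0.28 − 0.026)/0.0592 = 8.581.
With Q = [Co²⁺]·P(H₂) / [H⁺]^2, solving for [H⁺] gives log[H⁺] = -4.737, so pH = 4.74.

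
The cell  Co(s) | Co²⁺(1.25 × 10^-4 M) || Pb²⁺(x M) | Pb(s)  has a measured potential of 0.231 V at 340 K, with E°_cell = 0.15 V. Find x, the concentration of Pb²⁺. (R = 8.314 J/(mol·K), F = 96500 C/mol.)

From the Nernst equation, ln Q = nF(E° − E)/RT = 2×96500×(0.15 − 0.231)/(8.314×340) = -5.530, so Q = 0.00396.
With Q = [Co²⁺]/[Pb²⁺] and the known concentrations, [Pb²⁺] in the denominator gives [Pb²⁺] = 0.032 M.

0.032 M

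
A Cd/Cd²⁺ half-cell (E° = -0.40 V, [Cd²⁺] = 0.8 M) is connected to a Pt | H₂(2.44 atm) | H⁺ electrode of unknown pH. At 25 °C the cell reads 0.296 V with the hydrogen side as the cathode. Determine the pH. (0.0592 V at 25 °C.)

E°_cell = 0.40 V and n = 2.
log Q = n(E° − E)/0.0592 = 2×(0.40 − 0.296)/0.0592 = 3.514.
With Q = [Cd²⁺]·P(H₂) / [H⁺]^2, solving for [H⁺] gives log[H⁺] = -1.612, so pH = 1.61.

pH = 1.61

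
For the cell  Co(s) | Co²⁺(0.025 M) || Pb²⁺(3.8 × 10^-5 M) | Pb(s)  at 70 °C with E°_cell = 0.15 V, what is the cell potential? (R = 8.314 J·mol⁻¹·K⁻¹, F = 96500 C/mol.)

0.054 V

Balancing electrons gives n = 2; the reaction quotient is Q = [Co²⁺]/[Pb²⁺] = 658.
E = E° − (RT/nF) ln Q = 0.15 − (8.314×343)/(2×96500) × (6.489) = 0.150 − 0.096 = 0.054 V.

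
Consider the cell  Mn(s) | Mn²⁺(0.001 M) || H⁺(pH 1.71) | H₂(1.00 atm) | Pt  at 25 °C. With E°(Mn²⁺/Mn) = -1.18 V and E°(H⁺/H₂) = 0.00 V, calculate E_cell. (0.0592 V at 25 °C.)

The hydrogen couple is the cathode, so E°_cell = 1.18 V; n = 2.
[H⁺] = 10^(−1.71) = 0.019 M, and Q = [Mn²⁺]·P(H₂) / [H⁺]^2 = 2.63.
E = E° − (0.0592/2) log Q = 1.18 − (0.0592/2)(0.420) = 1.168 V.

1.17 V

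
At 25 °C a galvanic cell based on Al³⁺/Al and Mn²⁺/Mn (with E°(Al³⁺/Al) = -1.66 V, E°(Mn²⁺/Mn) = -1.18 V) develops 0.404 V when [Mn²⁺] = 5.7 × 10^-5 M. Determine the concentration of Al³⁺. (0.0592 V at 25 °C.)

From the Nernst equation, log Q = n(E° − E)/0.0592 = 6(0.48 − 0.404)/0.0592 = 7.703, so Q = 5.04 × 10^7.
With Q = [Al³⁺]^2/[Mn²⁺]^3 and the known concentrations, [Al³⁺]^2 in the numerator gives [Al³⁺] = 0.0031 M.

0.0031 M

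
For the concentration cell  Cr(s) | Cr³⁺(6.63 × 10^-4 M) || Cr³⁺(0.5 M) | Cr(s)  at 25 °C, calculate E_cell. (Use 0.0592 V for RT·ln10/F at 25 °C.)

Both half-cells are Cr³⁺/Cr, so E°_cell = 0. The concentrated side is the cathode; the cell reaction moves Cr³⁺ from high to low concentration with n = 3.
Q = [Cr³⁺]_dilute/[Cr³⁺]_conc = 6.63 × 10^-4/0.5 = 0.00133.
E = 0 − (0.0592/3) log Q = −(0.0592/3)(-2.877) = 0.0568 V.

0.057 V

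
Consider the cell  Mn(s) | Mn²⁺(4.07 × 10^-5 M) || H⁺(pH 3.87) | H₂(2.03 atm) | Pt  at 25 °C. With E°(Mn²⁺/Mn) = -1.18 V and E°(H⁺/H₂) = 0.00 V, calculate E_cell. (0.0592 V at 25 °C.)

1.07 V

The hydrogen couple is the cathode, so E°_cell = 1.18 V; n = 2.
[H⁺] = 10^(−3.87) = 1.3 × 10^-4 M, and Q = [Mn²⁺]·P(H₂) / [H⁺]^2 = 4540.
E = E° − (0.0592/2) log Q = 1.18 − (0.0592/2)(3.657) = 1.072 V.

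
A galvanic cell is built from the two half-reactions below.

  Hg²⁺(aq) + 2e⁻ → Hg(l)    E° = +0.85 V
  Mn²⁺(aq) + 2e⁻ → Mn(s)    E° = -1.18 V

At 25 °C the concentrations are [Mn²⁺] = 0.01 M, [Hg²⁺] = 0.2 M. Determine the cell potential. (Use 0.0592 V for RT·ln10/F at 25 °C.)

The Hg²⁺/Hg couple has the higher reduction potential and acts as the cathode, so E°_cell = +0.85 − (-1.18) = 2.03 V.
Balancing electrons gives n = 2; the reaction quotient is Q = [Mn²⁺]/[Hg²⁺] = 0.0500.
At 25 °C, E = E° − (0.0592/n) log Q = 2.03 − (0.0592/2)(-1.301) = 2.030 + 0.039 = 2.069 V.

2.07 V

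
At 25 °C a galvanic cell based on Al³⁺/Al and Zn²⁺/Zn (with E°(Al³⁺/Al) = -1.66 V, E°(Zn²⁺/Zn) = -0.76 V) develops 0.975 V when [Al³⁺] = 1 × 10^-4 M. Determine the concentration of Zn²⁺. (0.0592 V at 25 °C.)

From the Nernst equation, log Q = n(E° − E)/0.0592 = 6(0.90 − 0.975)/0.0592 = -7.601, so Q = 2.5 × 10^-8.
With Q = [Al³⁺]^2/[Zn²⁺]^3 and the known concentrations, [Zn²⁺]^3 in the denominator gives [Zn²⁺] = 0.74 M.

0.74 M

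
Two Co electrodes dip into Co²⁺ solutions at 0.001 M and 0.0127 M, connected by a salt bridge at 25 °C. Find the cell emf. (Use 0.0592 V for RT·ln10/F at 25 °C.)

0.033 V

Both half-cells are Co²⁺/Co, so E°_cell = 0. The concentrated side is the cathode; the cell reaction moves Co²⁺ from high to low concentration with n = 2.
Q = [Co²⁺]_dilute/[Co²⁺]_conc = 0.001/0.0127 = 0.0787.
E = 0 − (0.0592/2) log Q = −(0.0592/2)(-1.104) = 0.0327 V.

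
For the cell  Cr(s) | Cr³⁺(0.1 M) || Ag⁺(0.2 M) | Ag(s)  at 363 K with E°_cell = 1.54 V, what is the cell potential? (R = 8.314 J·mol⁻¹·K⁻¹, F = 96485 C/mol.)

Balancing electrons gives n = 3; the reaction quotient is Q = [Cr³⁺]/[Ag⁺]^3 = 12.5.
E = E° − (RT/nF) ln Q = 1.54 − (8.314×363)/(3×96485) × (2.526) = 1.540 − 0.026 = 1.514 V.

1.51 V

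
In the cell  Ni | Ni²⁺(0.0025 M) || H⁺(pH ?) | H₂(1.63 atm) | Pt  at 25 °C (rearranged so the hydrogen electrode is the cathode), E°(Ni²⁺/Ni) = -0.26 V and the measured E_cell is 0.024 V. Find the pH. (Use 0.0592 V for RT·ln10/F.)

E°_cell = 0.26 V and n = 2.
log Q = n(E° − E)/0.0592 = 2×(0.26 − 0.024)/0.0592 = 7.973.
With Q = [Ni²⁺]·P(H₂) / [H⁺]^2, solving for [H⁺] gives log[H⁺] = -5.181, so pH = 5.18.

pH = 5.18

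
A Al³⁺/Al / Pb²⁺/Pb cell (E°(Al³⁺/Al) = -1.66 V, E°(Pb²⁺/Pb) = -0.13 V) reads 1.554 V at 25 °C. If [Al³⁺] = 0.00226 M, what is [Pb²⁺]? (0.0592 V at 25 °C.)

0.11 M

From the Nernst equation, log Q = n(E° − E)/0.0592 = 6(1.53 − 1.554)/0.0592 = -2.432, so Q = 0.00369.
With Q = [Al³⁺]^2/[Pb²⁺]^3 and the known concentrations, [Pb²⁺]^3 in the denominator gives [Pb²⁺] = 0.11 M.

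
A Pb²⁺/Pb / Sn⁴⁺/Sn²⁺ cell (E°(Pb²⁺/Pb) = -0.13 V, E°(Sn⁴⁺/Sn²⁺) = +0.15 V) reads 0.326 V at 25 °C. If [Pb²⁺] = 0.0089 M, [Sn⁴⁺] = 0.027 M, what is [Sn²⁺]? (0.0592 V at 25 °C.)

From the Nernst equation, log Q = n(E° − E)/0.0592 = 2(0.28 − 0.326)/0.0592 = -1.554, so Q = 0.0279.
With Q = [Pb²⁺]·[Sn²⁺]/[Sn⁴⁺] and the known concentrations, [Sn²⁺] in the numerator gives [Sn²⁺] = 0.085 M.

0.085 M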